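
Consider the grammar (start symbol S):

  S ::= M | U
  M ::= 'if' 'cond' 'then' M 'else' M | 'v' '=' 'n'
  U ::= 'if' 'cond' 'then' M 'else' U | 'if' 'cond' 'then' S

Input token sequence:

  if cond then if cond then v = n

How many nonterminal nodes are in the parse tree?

[S [U if cond then [S [U if cond then [S [M v = n]]]]]]

6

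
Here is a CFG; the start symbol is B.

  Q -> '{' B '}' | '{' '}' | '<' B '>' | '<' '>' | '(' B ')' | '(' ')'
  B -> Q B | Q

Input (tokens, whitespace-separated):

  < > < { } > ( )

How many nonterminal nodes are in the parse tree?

8

[B [Q < >] [B [Q < [B [Q { }]] >] [B [Q ( )]]]]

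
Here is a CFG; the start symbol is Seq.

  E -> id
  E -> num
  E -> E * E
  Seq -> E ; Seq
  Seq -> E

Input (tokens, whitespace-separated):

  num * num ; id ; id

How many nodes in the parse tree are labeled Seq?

[Seq [E [E num] * [E num]] ; [Seq [E id] ; [Seq [E id]]]]

3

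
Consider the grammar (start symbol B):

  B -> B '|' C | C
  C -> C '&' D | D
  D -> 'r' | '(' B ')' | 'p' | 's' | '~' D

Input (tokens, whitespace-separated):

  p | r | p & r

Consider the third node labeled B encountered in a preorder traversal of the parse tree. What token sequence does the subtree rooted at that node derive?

p

[B [B [B [C [D p]]] | [C [D r]]] | [C [C [D p]] & [D r]]]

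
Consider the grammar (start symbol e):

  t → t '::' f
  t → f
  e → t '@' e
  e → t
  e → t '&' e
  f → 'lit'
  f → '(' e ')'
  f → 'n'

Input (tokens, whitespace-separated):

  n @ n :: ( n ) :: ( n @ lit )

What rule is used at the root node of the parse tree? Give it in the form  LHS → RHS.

e → t '@' e

[e [t [f n]] @ [e [t [t [t [f n]] :: [f ( [e [t [f n]]] )]] :: [f ( [e [t [f n]] @ [e [t [f lit]]]] )]]]]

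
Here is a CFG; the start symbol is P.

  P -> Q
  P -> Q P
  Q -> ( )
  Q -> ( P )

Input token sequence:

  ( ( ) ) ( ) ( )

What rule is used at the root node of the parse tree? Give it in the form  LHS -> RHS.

[P [Q ( [P [Q ( )]] )] [P [Q ( )] [P [Q ( )]]]]

P -> Q P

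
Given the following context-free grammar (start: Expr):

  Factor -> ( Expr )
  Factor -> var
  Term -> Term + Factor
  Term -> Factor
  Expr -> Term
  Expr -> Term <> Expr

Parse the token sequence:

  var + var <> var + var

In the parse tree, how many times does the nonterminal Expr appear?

[Expr [Term [Term [Factor var]] + [Factor var]] <> [Expr [Term [Term [Factor var]] + [Factor var]]]]

2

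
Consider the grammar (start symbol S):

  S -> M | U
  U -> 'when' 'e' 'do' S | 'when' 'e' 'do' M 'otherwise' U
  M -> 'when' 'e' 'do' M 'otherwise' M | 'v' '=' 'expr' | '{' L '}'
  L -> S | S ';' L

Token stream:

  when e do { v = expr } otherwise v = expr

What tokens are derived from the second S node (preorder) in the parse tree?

[S [M when e do [M { [L [S [M v = expr]]] }] otherwise [M v = expr]]]

v = expr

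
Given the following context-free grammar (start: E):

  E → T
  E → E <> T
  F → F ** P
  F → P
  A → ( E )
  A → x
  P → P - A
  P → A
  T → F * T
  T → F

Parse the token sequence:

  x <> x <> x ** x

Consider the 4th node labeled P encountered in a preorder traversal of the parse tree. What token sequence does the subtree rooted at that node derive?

[E [E [E [T [F [P [A x]]]]] <> [T [F [P [A x]]]]] <> [T [F [F [P [A x]]] ** [P [A x]]]]]

x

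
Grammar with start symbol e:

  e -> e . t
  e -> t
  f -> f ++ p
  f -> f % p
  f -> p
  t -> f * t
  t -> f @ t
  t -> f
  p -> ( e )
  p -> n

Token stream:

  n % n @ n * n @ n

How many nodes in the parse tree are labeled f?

[e [t [f [f [p n]] % [p n]] @ [t [f [p n]] * [t [f [p n]] @ [t [f [p n]]]]]]]

5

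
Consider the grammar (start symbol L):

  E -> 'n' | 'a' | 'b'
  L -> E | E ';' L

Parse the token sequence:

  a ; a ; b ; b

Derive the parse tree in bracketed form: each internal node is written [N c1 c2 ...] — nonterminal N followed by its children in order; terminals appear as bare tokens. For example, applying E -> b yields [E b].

L
E ; L
a ; L
a ; E ; L
a ; a ; L
a ; a ; E ; L
a ; a ; b ; L
a ; a ; b ; E
a ; a ; b ; b

[L [E a] ; [L [E a] ; [L [E b] ; [L [E b]]]]]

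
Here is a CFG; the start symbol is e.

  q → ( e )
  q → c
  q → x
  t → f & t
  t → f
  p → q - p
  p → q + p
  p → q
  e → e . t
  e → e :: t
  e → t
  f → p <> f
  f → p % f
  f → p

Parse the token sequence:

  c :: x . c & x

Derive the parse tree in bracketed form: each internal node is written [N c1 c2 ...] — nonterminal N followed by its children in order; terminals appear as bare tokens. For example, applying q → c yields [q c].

e
e . t
e :: t . t
t :: t . t
f :: t . t
p :: t . t
q :: t . t
c :: t . t
c :: f . t
c :: p . t
c :: q . t
c :: x . t
c :: x . f & t
c :: x . p & t
c :: x . q & t
c :: x . c & t
c :: x . c & f
c :: x . c & p
c :: x . c & q
c :: x . c & x

[e [e [e [t [f [p [q c]]]]] :: [t [f [p [q x]]]]] . [t [f [p [q c]]] & [t [f [p [q x]]]]]]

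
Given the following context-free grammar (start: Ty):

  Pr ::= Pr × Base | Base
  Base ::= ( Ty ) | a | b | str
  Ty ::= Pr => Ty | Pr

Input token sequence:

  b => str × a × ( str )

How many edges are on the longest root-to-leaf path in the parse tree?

[Ty [Pr [Base b]] => [Ty [Pr [Pr [Pr [Base str]] × [Base a]] × [Base ( [Ty [Pr [Base str]]] )]]]]

7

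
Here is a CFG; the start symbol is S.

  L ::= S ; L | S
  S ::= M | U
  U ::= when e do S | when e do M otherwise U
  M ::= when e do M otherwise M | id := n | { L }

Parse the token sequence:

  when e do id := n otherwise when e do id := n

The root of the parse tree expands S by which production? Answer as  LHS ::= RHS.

S ::= U

[S [U when e do [M id := n] otherwise [U when e do [S [M id := n]]]]]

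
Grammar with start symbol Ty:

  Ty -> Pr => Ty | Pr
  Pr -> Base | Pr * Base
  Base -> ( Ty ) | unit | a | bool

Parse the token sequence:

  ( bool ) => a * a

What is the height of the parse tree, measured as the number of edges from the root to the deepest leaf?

6

[Ty [Pr [Base ( [Ty [Pr [Base bool]]] )]] => [Ty [Pr [Pr [Base a]] * [Base a]]]]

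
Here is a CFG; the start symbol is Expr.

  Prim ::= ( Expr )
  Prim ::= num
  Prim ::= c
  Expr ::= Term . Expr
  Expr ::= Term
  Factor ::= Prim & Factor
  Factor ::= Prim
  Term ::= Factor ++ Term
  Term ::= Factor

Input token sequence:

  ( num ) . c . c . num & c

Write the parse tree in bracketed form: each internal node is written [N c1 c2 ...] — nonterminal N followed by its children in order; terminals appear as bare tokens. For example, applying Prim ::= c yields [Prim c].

[Expr [Term [Factor [Prim ( [Expr [Term [Factor [Prim num]]]] )]]] . [Expr [Term [Factor [Prim c]]] . [Expr [Term [Factor [Prim c]]] . [Expr [Term [Factor [Prim num] & [Factor [Prim c]]]]]]]]

Expr
Term . Expr
Factor . Expr
Prim . Expr
( Expr ) . Expr
( Term ) . Expr
( Factor ) . Expr
( Prim ) . Expr
( num ) . Expr
( num ) . Term . Expr
( num ) . Factor . Expr
( num ) . Prim . Expr
( num ) . c . Expr
( num ) . c . Term . Expr
( num ) . c . Factor . Expr
( num ) . c . Prim . Expr
( num ) . c . c . Expr
( num ) . c . c . Term
( num ) . c . c . Factor
( num ) . c . c . Prim & Factor
( num ) . c . c . num & Factor
( num ) . c . c . num & Prim
( num ) . c . c . num & c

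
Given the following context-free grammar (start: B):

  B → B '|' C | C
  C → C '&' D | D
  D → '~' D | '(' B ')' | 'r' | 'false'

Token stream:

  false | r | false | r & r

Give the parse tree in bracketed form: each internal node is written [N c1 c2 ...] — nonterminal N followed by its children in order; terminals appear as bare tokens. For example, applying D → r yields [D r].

[B [B [B [B [C [D false]]] | [C [D r]]] | [C [D false]]] | [C [C [D r]] & [D r]]]

B
B | C
B | C | C
B | C | C | C
C | C | C | C
D | C | C | C
false | C | C | C
false | D | C | C
false | r | C | C
false | r | D | C
false | r | false | C
false | r | false | C & D
false | r | false | D & D
false | r | false | r & D
false | r | false | r & r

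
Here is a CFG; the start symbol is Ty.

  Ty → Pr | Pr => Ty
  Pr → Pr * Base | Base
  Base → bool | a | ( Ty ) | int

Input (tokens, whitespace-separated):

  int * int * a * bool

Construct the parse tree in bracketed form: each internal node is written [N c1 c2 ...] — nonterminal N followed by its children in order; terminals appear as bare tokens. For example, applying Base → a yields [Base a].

Ty
Pr
Pr * Base
Pr * Base * Base
Pr * Base * Base * Base
Base * Base * Base * Base
int * Base * Base * Base
int * int * Base * Base
int * int * a * Base
int * int * a * bool

[Ty [Pr [Pr [Pr [Pr [Base int]] * [Base int]] * [Base a]] * [Base bool]]]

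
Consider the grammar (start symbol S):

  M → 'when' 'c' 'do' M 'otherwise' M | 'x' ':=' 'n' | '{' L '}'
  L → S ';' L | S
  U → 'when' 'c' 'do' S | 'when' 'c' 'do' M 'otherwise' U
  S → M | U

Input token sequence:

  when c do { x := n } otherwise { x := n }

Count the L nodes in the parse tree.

[S [M when c do [M { [L [S [M x := n]]] }] otherwise [M { [L [S [M x := n]]] }]]]

2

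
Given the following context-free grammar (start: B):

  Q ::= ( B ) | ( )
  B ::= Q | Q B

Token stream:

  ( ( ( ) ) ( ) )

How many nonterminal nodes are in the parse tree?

[B [Q ( [B [Q ( [B [Q ( )]] )] [B [Q ( )]]] )]]

8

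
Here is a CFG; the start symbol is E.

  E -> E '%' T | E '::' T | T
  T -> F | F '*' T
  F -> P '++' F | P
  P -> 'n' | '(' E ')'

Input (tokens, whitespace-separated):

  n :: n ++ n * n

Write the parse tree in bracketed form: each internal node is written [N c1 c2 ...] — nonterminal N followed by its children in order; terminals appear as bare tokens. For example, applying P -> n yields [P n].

E
E :: T
T :: T
F :: T
P :: T
n :: T
n :: F * T
n :: P ++ F * T
n :: n ++ F * T
n :: n ++ P * T
n :: n ++ n * T
n :: n ++ n * F
n :: n ++ n * P
n :: n ++ n * n

[E [E [T [F [P n]]]] :: [T [F [P n] ++ [F [P n]]] * [T [F [P n]]]]]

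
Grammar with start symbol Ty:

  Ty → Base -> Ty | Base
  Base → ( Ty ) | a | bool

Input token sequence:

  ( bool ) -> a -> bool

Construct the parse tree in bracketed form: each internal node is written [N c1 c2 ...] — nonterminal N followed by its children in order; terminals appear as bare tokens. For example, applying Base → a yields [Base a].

Ty
Base -> Ty
( Ty ) -> Ty
( Base ) -> Ty
( bool ) -> Ty
( bool ) -> Base -> Ty
( bool ) -> a -> Ty
( bool ) -> a -> Base
( bool ) -> a -> bool

[Ty [Base ( [Ty [Base bool]] )] -> [Ty [Base a] -> [Ty [Base bool]]]]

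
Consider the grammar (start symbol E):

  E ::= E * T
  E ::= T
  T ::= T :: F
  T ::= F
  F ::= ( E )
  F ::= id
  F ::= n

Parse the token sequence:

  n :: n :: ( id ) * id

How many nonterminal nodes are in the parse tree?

13

[E [E [T [T [T [F n]] :: [F n]] :: [F ( [E [T [F id]]] )]]] * [T [F id]]]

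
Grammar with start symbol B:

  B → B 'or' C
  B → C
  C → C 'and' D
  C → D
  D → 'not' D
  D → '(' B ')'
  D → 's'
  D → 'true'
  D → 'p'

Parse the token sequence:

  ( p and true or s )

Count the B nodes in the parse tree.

[B [C [D ( [B [B [C [C [D p]] and [D true]]] or [C [D s]]] )]]]

3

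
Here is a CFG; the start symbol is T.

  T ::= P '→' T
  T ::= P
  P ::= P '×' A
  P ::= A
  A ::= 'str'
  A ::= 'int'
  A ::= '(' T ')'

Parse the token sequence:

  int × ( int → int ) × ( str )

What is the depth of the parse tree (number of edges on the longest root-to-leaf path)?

[T [P [P [P [A int]] × [A ( [T [P [A int]] → [T [P [A int]]]] )]] × [A ( [T [P [A str]]] )]]]

8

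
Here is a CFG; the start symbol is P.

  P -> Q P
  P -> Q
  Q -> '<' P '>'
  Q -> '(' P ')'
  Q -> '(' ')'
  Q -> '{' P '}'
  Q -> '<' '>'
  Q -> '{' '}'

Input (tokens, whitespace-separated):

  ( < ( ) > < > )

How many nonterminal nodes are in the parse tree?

[P [Q ( [P [Q < [P [Q ( )]] >] [P [Q < >]]] )]]

8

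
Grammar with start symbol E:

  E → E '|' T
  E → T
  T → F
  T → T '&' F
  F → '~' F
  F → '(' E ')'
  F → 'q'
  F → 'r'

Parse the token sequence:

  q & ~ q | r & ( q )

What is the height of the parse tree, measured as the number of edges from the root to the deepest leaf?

[E [E [T [T [F q]] & [F ~ [F q]]]] | [T [T [F r]] & [F ( [E [T [F q]]] )]]]

6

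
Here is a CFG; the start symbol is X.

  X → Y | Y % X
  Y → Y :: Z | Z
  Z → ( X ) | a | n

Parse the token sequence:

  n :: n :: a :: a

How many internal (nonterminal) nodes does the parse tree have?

9

[X [Y [Y [Y [Y [Z n]] :: [Z n]] :: [Z a]] :: [Z a]]]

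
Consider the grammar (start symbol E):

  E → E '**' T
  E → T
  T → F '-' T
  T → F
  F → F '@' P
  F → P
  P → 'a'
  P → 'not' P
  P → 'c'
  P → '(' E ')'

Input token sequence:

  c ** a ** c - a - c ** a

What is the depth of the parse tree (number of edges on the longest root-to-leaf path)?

[E [E [E [E [T [F [P c]]]] ** [T [F [P a]]]] ** [T [F [P c]] - [T [F [P a]] - [T [F [P c]]]]]] ** [T [F [P a]]]]

7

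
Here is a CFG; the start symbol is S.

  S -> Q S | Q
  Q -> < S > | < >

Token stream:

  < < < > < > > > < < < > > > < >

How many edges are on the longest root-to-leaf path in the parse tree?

[S [Q < [S [Q < [S [Q < >] [S [Q < >]]] >]] >] [S [Q < [S [Q < [S [Q < >]] >]] >] [S [Q < >]]]]

7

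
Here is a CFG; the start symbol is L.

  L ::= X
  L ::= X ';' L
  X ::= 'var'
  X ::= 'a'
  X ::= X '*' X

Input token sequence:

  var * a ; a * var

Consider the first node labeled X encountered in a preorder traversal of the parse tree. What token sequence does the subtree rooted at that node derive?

var * a

[L [X [X var] * [X a]] ; [L [X [X a] * [X var]]]]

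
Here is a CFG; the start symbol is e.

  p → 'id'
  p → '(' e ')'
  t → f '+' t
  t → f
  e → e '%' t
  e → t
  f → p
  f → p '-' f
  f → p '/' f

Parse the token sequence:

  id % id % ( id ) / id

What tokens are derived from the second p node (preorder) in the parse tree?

id

[e [e [e [t [f [p id]]]] % [t [f [p id]]]] % [t [f [p ( [e [t [f [p id]]]] )] / [f [p id]]]]]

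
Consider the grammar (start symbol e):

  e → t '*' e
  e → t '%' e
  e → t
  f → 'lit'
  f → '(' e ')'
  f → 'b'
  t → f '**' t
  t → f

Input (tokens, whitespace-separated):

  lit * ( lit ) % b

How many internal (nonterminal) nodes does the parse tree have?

[e [t [f lit]] * [e [t [f ( [e [t [f lit]]] )]] % [e [t [f b]]]]]

12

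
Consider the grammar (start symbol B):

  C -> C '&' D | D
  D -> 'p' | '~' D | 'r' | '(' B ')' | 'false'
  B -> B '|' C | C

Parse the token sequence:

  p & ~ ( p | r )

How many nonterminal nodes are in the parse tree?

[B [C [C [D p]] & [D ~ [D ( [B [B [C [D p]]] | [C [D r]]] )]]]]

12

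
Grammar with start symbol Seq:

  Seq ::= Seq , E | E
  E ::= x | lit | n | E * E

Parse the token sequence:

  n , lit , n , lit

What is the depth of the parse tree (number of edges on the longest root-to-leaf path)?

5

[Seq [Seq [Seq [Seq [E n]] , [E lit]] , [E n]] , [E lit]]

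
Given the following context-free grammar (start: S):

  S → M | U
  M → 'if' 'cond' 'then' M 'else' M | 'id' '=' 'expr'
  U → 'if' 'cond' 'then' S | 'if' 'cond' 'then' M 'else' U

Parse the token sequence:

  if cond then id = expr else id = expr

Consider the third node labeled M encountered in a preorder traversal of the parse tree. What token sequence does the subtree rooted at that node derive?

id = expr

[S [M if cond then [M id = expr] else [M id = expr]]]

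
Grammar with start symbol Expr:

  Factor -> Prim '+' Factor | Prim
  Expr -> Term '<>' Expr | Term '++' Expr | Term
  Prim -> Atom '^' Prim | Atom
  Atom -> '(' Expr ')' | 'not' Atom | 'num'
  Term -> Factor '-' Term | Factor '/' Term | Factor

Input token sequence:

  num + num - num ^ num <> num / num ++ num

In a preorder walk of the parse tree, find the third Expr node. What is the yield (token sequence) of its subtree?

num

[Expr [Term [Factor [Prim [Atom num]] + [Factor [Prim [Atom num]]]] - [Term [Factor [Prim [Atom num] ^ [Prim [Atom num]]]]]] <> [Expr [Term [Factor [Prim [Atom num]]] / [Term [Factor [Prim [Atom num]]]]] ++ [Expr [Term [Factor [Prim [Atom num]]]]]]]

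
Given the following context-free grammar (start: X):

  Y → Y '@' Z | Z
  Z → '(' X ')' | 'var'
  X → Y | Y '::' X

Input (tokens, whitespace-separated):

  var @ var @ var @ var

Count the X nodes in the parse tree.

1

[X [Y [Y [Y [Y [Z var]] @ [Z var]] @ [Z var]] @ [Z var]]]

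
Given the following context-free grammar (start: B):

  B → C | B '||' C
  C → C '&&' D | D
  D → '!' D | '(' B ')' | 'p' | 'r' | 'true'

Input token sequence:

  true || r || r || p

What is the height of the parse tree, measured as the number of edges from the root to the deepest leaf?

6

[B [B [B [B [C [D true]]] || [C [D r]]] || [C [D r]]] || [C [D p]]]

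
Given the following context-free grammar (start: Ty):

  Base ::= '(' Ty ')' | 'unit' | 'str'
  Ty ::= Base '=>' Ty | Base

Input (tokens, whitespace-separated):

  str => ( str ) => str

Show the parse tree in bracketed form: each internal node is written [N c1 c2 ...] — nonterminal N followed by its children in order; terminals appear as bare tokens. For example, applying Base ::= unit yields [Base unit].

[Ty [Base str] => [Ty [Base ( [Ty [Base str]] )] => [Ty [Base str]]]]

Ty
Base => Ty
str => Ty
str => Base => Ty
str => ( Ty ) => Ty
str => ( Base ) => Ty
str => ( str ) => Ty
str => ( str ) => Base
str => ( str ) => str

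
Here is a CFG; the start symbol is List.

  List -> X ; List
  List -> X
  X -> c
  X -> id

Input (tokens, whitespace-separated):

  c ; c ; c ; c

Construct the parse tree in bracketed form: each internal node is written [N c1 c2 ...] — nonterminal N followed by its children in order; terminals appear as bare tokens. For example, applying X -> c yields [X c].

[List [X c] ; [List [X c] ; [List [X c] ; [List [X c]]]]]

List
X ; List
c ; List
c ; X ; List
c ; c ; List
c ; c ; X ; List
c ; c ; c ; List
c ; c ; c ; X
c ; c ; c ; c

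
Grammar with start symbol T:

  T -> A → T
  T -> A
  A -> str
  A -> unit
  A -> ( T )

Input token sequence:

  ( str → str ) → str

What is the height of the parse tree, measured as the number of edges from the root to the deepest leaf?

[T [A ( [T [A str] → [T [A str]]] )] → [T [A str]]]

5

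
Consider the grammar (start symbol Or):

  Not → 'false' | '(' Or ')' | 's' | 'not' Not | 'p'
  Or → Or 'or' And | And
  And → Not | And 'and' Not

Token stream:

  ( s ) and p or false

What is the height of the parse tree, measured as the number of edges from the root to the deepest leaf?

[Or [Or [And [And [Not ( [Or [And [Not s]]] )]] and [Not p]]] or [And [Not false]]]

8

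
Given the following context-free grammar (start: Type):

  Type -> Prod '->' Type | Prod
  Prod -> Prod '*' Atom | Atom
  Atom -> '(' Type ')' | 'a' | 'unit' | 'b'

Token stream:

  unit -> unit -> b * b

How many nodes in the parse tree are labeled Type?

[Type [Prod [Atom unit]] -> [Type [Prod [Atom unit]] -> [Type [Prod [Prod [Atom b]] * [Atom b]]]]]

3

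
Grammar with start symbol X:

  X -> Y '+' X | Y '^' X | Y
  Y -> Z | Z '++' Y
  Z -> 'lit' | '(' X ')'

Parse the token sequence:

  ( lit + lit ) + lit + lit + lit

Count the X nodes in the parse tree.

[X [Y [Z ( [X [Y [Z lit]] + [X [Y [Z lit]]]] )]] + [X [Y [Z lit]] + [X [Y [Z lit]] + [X [Y [Z lit]]]]]]

6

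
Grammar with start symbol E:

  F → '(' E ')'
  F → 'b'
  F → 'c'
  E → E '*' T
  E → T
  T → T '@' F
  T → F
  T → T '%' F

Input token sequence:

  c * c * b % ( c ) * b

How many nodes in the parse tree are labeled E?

[E [E [E [E [T [F c]]] * [T [F c]]] * [T [T [F b]] % [F ( [E [T [F c]]] )]]] * [T [F b]]]

5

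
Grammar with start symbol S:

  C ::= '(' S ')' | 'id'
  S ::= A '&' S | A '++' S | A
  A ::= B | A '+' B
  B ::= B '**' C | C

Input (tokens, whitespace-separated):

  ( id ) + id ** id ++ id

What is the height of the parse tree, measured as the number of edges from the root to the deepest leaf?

[S [A [A [B [C ( [S [A [B [C id]]]] )]]] + [B [B [C id]] ** [C id]]] ++ [S [A [B [C id]]]]]

9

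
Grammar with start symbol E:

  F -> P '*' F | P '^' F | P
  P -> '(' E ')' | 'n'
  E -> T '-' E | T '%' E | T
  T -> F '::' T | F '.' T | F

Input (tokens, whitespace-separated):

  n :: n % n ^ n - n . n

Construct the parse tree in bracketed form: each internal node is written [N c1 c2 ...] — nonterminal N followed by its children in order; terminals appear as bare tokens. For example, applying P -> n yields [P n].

E
T % E
F :: T % E
P :: T % E
n :: T % E
n :: F % E
n :: P % E
n :: n % E
n :: n % T - E
n :: n % F - E
n :: n % P ^ F - E
n :: n % n ^ F - E
n :: n % n ^ P - E
n :: n % n ^ n - E
n :: n % n ^ n - T
n :: n % n ^ n - F . T
n :: n % n ^ n - P . T
n :: n % n ^ n - n . T
n :: n % n ^ n - n . F
n :: n % n ^ n - n . P
n :: n % n ^ n - n . n

[E [T [F [P n]] :: [T [F [P n]]]] % [E [T [F [P n] ^ [F [P n]]]] - [E [T [F [P n]] . [T [F [P n]]]]]]]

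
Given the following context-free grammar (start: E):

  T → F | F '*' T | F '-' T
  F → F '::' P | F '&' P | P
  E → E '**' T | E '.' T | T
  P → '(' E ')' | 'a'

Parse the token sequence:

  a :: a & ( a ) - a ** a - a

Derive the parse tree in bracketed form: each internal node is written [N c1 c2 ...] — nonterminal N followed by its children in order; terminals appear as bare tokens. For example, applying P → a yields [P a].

E
E ** T
T ** T
F - T ** T
F & P - T ** T
F :: P & P - T ** T
P :: P & P - T ** T
a :: P & P - T ** T
a :: a & P - T ** T
a :: a & ( E ) - T ** T
a :: a & ( T ) - T ** T
a :: a & ( F ) - T ** T
a :: a & ( P ) - T ** T
a :: a & ( a ) - T ** T
a :: a & ( a ) - F ** T
a :: a & ( a ) - P ** T
a :: a & ( a ) - a ** T
a :: a & ( a ) - a ** F - T
a :: a & ( a ) - a ** P - T
a :: a & ( a ) - a ** a - T
a :: a & ( a ) - a ** a - F
a :: a & ( a ) - a ** a - P
a :: a & ( a ) - a ** a - a

[E [E [T [F [F [F [P a]] :: [P a]] & [P ( [E [T [F [P a]]]] )]] - [T [F [P a]]]]] ** [T [F [P a]] - [T [F [P a]]]]]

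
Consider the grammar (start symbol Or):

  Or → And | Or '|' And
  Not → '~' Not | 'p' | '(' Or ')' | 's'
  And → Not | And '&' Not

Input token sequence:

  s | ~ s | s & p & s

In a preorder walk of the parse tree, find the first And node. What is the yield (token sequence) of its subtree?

s

[Or [Or [Or [And [Not s]]] | [And [Not ~ [Not s]]]] | [And [And [And [Not s]] & [Not p]] & [Not s]]]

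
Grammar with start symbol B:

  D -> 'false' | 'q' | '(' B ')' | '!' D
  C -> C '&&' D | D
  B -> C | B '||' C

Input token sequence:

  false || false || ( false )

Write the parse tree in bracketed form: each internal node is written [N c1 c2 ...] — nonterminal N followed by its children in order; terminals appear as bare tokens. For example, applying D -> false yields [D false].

[B [B [B [C [D false]]] || [C [D false]]] || [C [D ( [B [C [D false]]] )]]]

B
B || C
B || C || C
C || C || C
D || C || C
false || C || C
false || D || C
false || false || C
false || false || D
false || false || ( B )
false || false || ( C )
false || false || ( D )
false || false || ( false )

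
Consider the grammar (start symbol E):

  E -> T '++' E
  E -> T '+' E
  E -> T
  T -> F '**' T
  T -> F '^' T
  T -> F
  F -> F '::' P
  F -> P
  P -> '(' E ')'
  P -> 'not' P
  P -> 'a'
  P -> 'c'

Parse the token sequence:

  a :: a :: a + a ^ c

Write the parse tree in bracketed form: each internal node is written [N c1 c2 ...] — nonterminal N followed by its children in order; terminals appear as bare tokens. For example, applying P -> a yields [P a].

[E [T [F [F [F [P a]] :: [P a]] :: [P a]]] + [E [T [F [P a]] ^ [T [F [P c]]]]]]

E
T + E
F + E
F :: P + E
F :: P :: P + E
P :: P :: P + E
a :: P :: P + E
a :: a :: P + E
a :: a :: a + E
a :: a :: a + T
a :: a :: a + F ^ T
a :: a :: a + P ^ T
a :: a :: a + a ^ T
a :: a :: a + a ^ F
a :: a :: a + a ^ P
a :: a :: a + a ^ c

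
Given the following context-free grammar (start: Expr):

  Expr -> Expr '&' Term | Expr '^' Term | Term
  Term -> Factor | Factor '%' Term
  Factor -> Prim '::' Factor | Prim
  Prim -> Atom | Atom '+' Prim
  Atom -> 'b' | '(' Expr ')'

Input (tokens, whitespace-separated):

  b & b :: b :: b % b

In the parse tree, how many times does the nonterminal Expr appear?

[Expr [Expr [Term [Factor [Prim [Atom b]]]]] & [Term [Factor [Prim [Atom b]] :: [Factor [Prim [Atom b]] :: [Factor [Prim [Atom b]]]]] % [Term [Factor [Prim [Atom b]]]]]]

2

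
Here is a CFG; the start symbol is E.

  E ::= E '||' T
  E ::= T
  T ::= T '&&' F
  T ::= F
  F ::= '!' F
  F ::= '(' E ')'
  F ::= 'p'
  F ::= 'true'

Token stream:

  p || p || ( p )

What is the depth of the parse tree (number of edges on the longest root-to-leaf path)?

[E [E [E [T [F p]]] || [T [F p]]] || [T [F ( [E [T [F p]]] )]]]

6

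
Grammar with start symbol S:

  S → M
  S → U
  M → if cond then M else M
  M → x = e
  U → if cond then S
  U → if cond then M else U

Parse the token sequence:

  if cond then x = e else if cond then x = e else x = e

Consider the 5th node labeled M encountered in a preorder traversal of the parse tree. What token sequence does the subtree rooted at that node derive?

[S [M if cond then [M x = e] else [M if cond then [M x = e] else [M x = e]]]]

x = e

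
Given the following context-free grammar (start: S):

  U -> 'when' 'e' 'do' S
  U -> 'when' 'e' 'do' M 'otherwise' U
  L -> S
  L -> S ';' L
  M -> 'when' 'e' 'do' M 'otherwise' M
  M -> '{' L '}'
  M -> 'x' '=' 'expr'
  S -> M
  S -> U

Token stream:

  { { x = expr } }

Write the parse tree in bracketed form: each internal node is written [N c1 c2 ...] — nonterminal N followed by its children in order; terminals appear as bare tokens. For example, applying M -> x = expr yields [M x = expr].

S
M
{ L }
{ S }
{ M }
{ { L } }
{ { S } }
{ { M } }
{ { x = expr } }

[S [M { [L [S [M { [L [S [M x = expr]]] }]]] }]]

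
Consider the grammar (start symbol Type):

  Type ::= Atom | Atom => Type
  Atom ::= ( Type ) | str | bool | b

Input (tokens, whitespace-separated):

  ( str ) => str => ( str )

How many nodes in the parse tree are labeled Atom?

5

[Type [Atom ( [Type [Atom str]] )] => [Type [Atom str] => [Type [Atom ( [Type [Atom str]] )]]]]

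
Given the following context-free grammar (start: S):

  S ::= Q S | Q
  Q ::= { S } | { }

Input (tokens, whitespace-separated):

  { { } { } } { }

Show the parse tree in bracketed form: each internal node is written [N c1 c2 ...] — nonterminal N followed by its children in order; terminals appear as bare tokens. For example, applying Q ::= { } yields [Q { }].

[S [Q { [S [Q { }] [S [Q { }]]] }] [S [Q { }]]]

S
Q S
{ S } S
{ Q S } S
{ { } S } S
{ { } Q } S
{ { } { } } S
{ { } { } } Q
{ { } { } } { }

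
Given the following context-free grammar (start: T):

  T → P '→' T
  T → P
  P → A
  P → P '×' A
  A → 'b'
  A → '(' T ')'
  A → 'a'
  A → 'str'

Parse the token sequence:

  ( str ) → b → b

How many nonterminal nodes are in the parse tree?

12

[T [P [A ( [T [P [A str]]] )]] → [T [P [A b]] → [T [P [A b]]]]]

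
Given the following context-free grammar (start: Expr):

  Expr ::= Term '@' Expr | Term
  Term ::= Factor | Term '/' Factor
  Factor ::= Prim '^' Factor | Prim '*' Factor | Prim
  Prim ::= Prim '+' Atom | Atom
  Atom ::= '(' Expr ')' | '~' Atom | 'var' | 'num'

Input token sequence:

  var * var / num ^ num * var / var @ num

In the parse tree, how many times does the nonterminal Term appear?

4

[Expr [Term [Term [Term [Factor [Prim [Atom var]] * [Factor [Prim [Atom var]]]]] / [Factor [Prim [Atom num]] ^ [Factor [Prim [Atom num]] * [Factor [Prim [Atom var]]]]]] / [Factor [Prim [Atom var]]]] @ [Expr [Term [Factor [Prim [Atom num]]]]]]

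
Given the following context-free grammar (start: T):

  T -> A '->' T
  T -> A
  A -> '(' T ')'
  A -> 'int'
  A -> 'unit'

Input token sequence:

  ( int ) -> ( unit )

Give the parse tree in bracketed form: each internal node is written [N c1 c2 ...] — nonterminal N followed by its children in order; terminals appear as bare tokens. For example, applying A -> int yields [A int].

T
A -> T
( T ) -> T
( A ) -> T
( int ) -> T
( int ) -> A
( int ) -> ( T )
( int ) -> ( A )
( int ) -> ( unit )

[T [A ( [T [A int]] )] -> [T [A ( [T [A unit]] )]]]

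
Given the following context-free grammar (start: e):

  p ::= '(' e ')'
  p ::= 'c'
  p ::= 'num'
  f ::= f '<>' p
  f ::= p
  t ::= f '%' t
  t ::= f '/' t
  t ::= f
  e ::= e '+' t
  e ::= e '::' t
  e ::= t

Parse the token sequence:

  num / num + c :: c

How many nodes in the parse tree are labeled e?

[e [e [e [t [f [p num]] / [t [f [p num]]]]] + [t [f [p c]]]] :: [t [f [p c]]]]

3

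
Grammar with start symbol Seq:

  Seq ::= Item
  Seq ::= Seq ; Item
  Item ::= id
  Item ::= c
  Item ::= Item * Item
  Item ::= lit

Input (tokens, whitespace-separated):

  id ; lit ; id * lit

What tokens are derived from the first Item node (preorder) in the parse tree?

id

[Seq [Seq [Seq [Item id]] ; [Item lit]] ; [Item [Item id] * [Item lit]]]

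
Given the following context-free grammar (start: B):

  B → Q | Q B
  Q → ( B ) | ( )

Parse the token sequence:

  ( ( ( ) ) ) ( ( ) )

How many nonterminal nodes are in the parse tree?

10

[B [Q ( [B [Q ( [B [Q ( )]] )]] )] [B [Q ( [B [Q ( )]] )]]]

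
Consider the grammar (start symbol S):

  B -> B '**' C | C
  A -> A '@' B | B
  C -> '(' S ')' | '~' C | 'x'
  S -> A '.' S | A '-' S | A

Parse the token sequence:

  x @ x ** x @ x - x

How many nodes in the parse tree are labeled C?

5

[S [A [A [A [B [C x]]] @ [B [B [C x]] ** [C x]]] @ [B [C x]]] - [S [A [B [C x]]]]]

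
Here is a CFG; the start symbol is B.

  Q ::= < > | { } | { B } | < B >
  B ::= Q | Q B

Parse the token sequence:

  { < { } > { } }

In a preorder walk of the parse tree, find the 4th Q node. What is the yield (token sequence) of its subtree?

[B [Q { [B [Q < [B [Q { }]] >] [B [Q { }]]] }]]

{ }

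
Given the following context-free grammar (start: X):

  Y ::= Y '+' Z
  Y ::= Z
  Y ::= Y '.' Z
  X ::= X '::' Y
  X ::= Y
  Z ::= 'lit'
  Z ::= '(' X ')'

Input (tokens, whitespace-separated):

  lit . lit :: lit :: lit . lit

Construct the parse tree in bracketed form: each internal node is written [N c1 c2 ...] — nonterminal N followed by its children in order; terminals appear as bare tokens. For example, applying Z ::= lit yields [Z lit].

[X [X [X [Y [Y [Z lit]] . [Z lit]]] :: [Y [Z lit]]] :: [Y [Y [Z lit]] . [Z lit]]]

X
X :: Y
X :: Y :: Y
Y :: Y :: Y
Y . Z :: Y :: Y
Z . Z :: Y :: Y
lit . Z :: Y :: Y
lit . lit :: Y :: Y
lit . lit :: Z :: Y
lit . lit :: lit :: Y
lit . lit :: lit :: Y . Z
lit . lit :: lit :: Z . Z
lit . lit :: lit :: lit . Z
lit . lit :: lit :: lit . lit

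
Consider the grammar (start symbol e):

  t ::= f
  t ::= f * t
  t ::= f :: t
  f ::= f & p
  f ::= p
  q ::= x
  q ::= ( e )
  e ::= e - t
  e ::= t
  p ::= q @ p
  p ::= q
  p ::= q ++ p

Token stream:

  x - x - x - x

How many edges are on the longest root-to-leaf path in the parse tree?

[e [e [e [e [t [f [p [q x]]]]] - [t [f [p [q x]]]]] - [t [f [p [q x]]]]] - [t [f [p [q x]]]]]

8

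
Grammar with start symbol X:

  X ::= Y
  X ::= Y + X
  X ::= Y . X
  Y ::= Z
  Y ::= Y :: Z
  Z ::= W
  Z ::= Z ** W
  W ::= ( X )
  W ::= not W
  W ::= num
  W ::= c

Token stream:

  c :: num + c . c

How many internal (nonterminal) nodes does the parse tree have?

15

[X [Y [Y [Z [W c]]] :: [Z [W num]]] + [X [Y [Z [W c]]] . [X [Y [Z [W c]]]]]]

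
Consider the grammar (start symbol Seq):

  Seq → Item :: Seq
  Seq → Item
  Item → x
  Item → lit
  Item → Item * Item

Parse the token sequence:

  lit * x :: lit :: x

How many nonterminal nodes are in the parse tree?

8

[Seq [Item [Item lit] * [Item x]] :: [Seq [Item lit] :: [Seq [Item x]]]]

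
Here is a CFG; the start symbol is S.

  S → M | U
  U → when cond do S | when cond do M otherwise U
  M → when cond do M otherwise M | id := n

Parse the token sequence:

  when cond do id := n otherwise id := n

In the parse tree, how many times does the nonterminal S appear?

1

[S [M when cond do [M id := n] otherwise [M id := n]]]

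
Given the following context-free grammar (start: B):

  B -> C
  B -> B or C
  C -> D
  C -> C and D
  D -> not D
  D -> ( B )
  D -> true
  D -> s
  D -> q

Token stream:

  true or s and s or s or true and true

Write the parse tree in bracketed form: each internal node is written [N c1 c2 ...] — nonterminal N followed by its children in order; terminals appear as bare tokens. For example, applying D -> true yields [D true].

[B [B [B [B [C [D true]]] or [C [C [D s]] and [D s]]] or [C [D s]]] or [C [C [D true]] and [D true]]]

B
B or C
B or C or C
B or C or C or C
C or C or C or C
D or C or C or C
true or C or C or C
true or C and D or C or C
true or D and D or C or C
true or s and D or C or C
true or s and s or C or C
true or s and s or D or C
true or s and s or s or C
true or s and s or s or C and D
true or s and s or s or D and D
true or s and s or s or true and D
true or s and s or s or true and true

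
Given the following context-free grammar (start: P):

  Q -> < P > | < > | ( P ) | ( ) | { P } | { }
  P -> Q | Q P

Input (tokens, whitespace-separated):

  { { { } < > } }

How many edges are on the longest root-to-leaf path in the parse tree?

[P [Q { [P [Q { [P [Q { }] [P [Q < >]]] }]] }]]

7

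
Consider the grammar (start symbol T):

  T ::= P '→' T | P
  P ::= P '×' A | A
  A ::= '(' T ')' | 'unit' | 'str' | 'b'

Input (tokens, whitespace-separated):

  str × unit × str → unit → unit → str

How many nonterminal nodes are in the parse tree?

[T [P [P [P [A str]] × [A unit]] × [A str]] → [T [P [A unit]] → [T [P [A unit]] → [T [P [A str]]]]]]

16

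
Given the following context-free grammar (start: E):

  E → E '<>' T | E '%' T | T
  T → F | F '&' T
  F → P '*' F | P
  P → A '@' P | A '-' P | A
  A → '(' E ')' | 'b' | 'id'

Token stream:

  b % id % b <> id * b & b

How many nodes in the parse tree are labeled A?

[E [E [E [E [T [F [P [A b]]]]] % [T [F [P [A id]]]]] % [T [F [P [A b]]]]] <> [T [F [P [A id]] * [F [P [A b]]]] & [T [F [P [A b]]]]]]

6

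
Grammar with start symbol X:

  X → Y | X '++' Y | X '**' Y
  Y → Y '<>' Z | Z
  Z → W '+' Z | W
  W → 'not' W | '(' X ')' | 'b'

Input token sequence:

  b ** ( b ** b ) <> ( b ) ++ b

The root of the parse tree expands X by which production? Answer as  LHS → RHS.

[X [X [X [Y [Z [W b]]]] ** [Y [Y [Z [W ( [X [X [Y [Z [W b]]]] ** [Y [Z [W b]]]] )]]] <> [Z [W ( [X [Y [Z [W b]]]] )]]]] ++ [Y [Z [W b]]]]

X → X '++' Y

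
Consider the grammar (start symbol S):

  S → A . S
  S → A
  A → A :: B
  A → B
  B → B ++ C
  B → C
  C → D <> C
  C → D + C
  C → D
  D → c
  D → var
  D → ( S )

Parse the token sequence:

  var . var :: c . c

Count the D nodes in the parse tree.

4

[S [A [B [C [D var]]]] . [S [A [A [B [C [D var]]]] :: [B [C [D c]]]] . [S [A [B [C [D c]]]]]]]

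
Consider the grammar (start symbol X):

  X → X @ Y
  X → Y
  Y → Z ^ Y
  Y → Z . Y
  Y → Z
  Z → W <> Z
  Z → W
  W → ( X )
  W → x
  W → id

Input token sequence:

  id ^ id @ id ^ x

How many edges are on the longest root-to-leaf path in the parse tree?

6

[X [X [Y [Z [W id]] ^ [Y [Z [W id]]]]] @ [Y [Z [W id]] ^ [Y [Z [W x]]]]]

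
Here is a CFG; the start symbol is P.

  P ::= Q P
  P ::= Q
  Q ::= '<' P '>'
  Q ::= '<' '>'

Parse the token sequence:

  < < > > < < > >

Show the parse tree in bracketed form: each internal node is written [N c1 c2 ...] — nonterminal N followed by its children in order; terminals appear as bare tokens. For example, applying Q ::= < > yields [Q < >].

P
Q P
< P > P
< Q > P
< < > > P
< < > > Q
< < > > < P >
< < > > < Q >
< < > > < < > >

[P [Q < [P [Q < >]] >] [P [Q < [P [Q < >]] >]]]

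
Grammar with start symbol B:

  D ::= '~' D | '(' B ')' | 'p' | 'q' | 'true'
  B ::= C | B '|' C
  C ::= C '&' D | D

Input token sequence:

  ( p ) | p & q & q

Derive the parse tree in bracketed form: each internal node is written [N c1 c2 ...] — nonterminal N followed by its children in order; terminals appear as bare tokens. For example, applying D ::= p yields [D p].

[B [B [C [D ( [B [C [D p]]] )]]] | [C [C [C [D p]] & [D q]] & [D q]]]

B
B | C
C | C
D | C
( B ) | C
( C ) | C
( D ) | C
( p ) | C
( p ) | C & D
( p ) | C & D & D
( p ) | D & D & D
( p ) | p & D & D
( p ) | p & q & D
( p ) | p & q & q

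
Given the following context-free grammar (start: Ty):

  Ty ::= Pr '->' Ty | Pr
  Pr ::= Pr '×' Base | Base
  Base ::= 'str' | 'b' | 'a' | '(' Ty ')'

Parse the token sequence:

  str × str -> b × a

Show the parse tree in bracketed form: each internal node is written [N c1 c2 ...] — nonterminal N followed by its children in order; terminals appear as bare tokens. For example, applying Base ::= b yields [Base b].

[Ty [Pr [Pr [Base str]] × [Base str]] -> [Ty [Pr [Pr [Base b]] × [Base a]]]]

Ty
Pr -> Ty
Pr × Base -> Ty
Base × Base -> Ty
str × Base -> Ty
str × str -> Ty
str × str -> Pr
str × str -> Pr × Base
str × str -> Base × Base
str × str -> b × Base
str × str -> b × a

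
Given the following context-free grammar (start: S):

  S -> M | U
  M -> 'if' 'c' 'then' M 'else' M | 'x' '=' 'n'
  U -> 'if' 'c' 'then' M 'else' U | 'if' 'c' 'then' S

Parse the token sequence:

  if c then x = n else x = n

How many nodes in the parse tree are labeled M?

3

[S [M if c then [M x = n] else [M x = n]]]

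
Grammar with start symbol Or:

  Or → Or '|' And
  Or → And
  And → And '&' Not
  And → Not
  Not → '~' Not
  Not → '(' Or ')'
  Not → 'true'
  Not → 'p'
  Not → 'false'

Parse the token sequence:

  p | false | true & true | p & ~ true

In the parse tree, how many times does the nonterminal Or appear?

4

[Or [Or [Or [Or [And [Not p]]] | [And [Not false]]] | [And [And [Not true]] & [Not true]]] | [And [And [Not p]] & [Not ~ [Not true]]]]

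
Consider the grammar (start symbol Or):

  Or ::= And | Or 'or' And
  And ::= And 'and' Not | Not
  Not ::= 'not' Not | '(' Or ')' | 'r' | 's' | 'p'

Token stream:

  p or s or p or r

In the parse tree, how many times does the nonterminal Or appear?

[Or [Or [Or [Or [And [Not p]]] or [And [Not s]]] or [And [Not p]]] or [And [Not r]]]

4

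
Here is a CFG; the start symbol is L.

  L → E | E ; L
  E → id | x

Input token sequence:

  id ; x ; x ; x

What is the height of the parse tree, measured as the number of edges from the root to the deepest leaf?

5

[L [E id] ; [L [E x] ; [L [E x] ; [L [E x]]]]]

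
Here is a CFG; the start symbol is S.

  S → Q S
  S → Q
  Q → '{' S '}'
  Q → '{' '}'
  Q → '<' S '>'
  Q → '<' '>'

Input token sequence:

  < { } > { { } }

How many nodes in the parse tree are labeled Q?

4

[S [Q < [S [Q { }]] >] [S [Q { [S [Q { }]] }]]]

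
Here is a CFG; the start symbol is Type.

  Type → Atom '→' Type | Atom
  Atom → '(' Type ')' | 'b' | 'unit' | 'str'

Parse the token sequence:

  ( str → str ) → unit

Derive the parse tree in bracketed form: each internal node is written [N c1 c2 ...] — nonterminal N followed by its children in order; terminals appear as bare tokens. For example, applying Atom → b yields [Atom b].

Type
Atom → Type
( Type ) → Type
( Atom → Type ) → Type
( str → Type ) → Type
( str → Atom ) → Type
( str → str ) → Type
( str → str ) → Atom
( str → str ) → unit

[Type [Atom ( [Type [Atom str] → [Type [Atom str]]] )] → [Type [Atom unit]]]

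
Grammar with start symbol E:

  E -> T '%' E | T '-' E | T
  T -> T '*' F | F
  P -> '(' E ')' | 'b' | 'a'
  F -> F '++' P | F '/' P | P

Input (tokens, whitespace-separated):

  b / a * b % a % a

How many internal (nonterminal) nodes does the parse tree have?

17

[E [T [T [F [F [P b]] / [P a]]] * [F [P b]]] % [E [T [F [P a]]] % [E [T [F [P a]]]]]]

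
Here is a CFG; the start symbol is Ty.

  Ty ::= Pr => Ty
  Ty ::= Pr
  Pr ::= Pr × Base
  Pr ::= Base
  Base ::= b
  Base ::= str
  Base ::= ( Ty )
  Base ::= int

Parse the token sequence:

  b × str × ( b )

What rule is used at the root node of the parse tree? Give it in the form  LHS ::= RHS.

Ty ::= Pr

[Ty [Pr [Pr [Pr [Base b]] × [Base str]] × [Base ( [Ty [Pr [Base b]]] )]]]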